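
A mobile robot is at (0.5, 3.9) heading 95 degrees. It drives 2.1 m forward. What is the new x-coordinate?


x_new = x0 + d*cos(theta)
= 0.5 + 2.1*cos(95)
= 0.5 + -0.183
= 0.317


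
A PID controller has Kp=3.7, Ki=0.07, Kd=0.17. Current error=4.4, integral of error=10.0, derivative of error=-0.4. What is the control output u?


u = Kp*e + Ki*int(e) + Kd*de/dt
= 3.7*4.4 + 0.07*10.0 + 0.17*(-0.4)
= 16.28 + 0.7 + -0.068
= 16.912


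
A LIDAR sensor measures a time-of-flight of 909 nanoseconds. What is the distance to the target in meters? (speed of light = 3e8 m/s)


tof = 909 ns = 9.09e-07 s
dist = c * tof / 2
= 3e8 * 9.09e-07 / 2
= 136.35 m


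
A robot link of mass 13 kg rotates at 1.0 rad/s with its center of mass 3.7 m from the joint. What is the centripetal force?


F = m * omega^2 * r
= 13 * 1.0^2 * 3.7
= 13 * 1.0 * 3.7
= 48.1 N


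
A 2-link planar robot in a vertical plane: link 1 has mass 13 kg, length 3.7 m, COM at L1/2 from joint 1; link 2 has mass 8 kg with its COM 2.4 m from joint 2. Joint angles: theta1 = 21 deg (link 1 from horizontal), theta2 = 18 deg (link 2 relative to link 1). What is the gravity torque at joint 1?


Horizontal distance from joint 1 to link-1 COM:
  x_c1 = (L1/2)*cos(t1) = 1.85 * 0.9336 = 1.7271 m
Horizontal distance from joint 1 to link-2 COM:
  x_c2 = L1*cos(t1) + Lc2*cos(t1+t2)
       = 3.7*0.9336 + 2.4*0.7771 = 5.3194 m
tau1 = m1*g*x_c1 + m2*g*x_c2
     = 13*9.81*1.7271 + 8*9.81*5.3194
     = 220.2601 + 417.4663
     = 637.7264 Nm


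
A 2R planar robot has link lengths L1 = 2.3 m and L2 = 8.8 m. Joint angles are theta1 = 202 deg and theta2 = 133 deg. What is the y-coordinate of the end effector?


Convert angles to radians: theta1 = 3.5256, theta2 = 2.3213
y = L1*sin(theta1) + L2*sin(theta1+theta2)
y = -0.8616 + -3.719
y = -4.5806


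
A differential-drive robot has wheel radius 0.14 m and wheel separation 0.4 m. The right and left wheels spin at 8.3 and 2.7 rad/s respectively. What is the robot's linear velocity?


vR = r*wR = 0.14*8.3 = 1.162 m/s
vL = r*wL = 0.14*2.7 = 0.378 m/s
v = (vR+vL)/2 = 0.77 m/s
omega = (vR-vL)/L = 1.96 rad/s
linear velocity = 0.77 m/s


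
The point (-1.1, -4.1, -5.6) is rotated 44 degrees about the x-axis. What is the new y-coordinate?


Rotation about x-axis: y' = y*cos(theta) - z*sin(theta)
= -4.1 * 0.7193 - -5.6 * 0.6947
= 0.9408


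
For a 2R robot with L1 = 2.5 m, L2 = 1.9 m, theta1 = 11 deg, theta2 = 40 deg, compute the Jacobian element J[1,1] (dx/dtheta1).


J[1,1] = -L1*sin(t1) - L2*sin(t1+t2)
= -2.5*sin(11) - 1.9*sin(51)
= -1.9536


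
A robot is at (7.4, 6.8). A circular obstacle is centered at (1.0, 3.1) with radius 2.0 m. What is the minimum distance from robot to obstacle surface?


center_dist = sqrt((7.4-1.0)^2 + (6.8-3.1)^2)
= sqrt(40.96 + 13.69)
= 7.3926
min_dist = center_dist - radius = 7.3926 - 2.0 = 5.3926 m


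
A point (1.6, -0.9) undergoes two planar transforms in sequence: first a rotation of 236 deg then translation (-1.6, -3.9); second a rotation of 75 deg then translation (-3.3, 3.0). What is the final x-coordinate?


After transform 1:
x1 = cos(236)*1.6 - sin(236)*-0.9 + -1.6 = -3.2408
y1 = sin(236)*1.6 + cos(236)*-0.9 + -3.9 = -4.7232
After transform 2:
x2 = cos(75)*-3.2408 - sin(75)*-4.7232 + -3.3
= 0.4235


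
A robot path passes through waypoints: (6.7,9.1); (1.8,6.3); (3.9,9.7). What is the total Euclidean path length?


Segment lengths:
  seg1 = sqrt((-4.9)^2 + (-2.8)^2) = 5.6436
  seg2 = sqrt((2.1)^2 + (3.4)^2) = 3.9962
Total = 9.6398


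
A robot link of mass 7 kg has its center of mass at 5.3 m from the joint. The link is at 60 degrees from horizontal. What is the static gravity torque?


tau = m*g*L*cos(angle)
= 7 * 9.81 * 5.3 * cos(60 deg)
= 7 * 9.81 * 5.3 * 0.5
= 181.9755 Nm


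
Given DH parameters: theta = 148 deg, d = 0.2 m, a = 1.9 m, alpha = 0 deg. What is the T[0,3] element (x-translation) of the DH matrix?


T[0,3] = a * cos(theta)
= 1.9 * cos(148 deg)
= 1.9 * -0.848
= -1.6113


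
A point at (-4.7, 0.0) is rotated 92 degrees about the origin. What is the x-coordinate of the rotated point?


x' = x*cos(theta) - y*sin(theta)
cos(92 deg) = -0.0349, sin(92 deg) = 0.9994
x' = -4.7 * -0.0349 - 0.0 * 0.9994
= 0.164 - 0.0
= 0.164


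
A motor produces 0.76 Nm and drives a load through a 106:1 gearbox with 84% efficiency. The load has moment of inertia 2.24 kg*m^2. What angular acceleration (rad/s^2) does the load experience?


tau_out = tau_motor * N * eta
= 0.76 * 106 * 0.84 = 67.6704 Nm
alpha = tau_out / I = 67.6704 / 2.24
= 30.21 rad/s^2


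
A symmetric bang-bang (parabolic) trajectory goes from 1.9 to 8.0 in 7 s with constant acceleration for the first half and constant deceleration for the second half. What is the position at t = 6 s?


Symmetric rest-to-rest: each phase covers (pf-p0)/2 in time T/2. 0.5*a*(T/2)^2 = (pf-p0)/2 => a = 4*(pf-p0)/T^2
a = 4*(8.0-1.9)/7^2 = 0.498
t = 6 is in the deceleration phase (t > T/2).
p = pf - 0.5*a*(T-t)^2 = 8.0 - 0.5*0.498*1^2
= 7.751


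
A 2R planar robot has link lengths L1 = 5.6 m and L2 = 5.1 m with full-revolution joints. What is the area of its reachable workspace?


r_max = L1 + L2 = 10.7 m
r_min = |L1 - L2| = 0.5 m
Area = pi*(r_max^2 - r_min^2)
= pi*(114.49 - 0.25)
= pi * 114.24
= 358.8955 m^2


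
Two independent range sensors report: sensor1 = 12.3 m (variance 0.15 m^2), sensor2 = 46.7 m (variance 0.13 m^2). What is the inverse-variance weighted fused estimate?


w1 = (1/var1) / (1/var1 + 1/var2)
   = 6.6667 / (6.6667 + 7.6923) = 0.4643
w2 = 1 - w1 = 0.5357
fused = w1*s1 + w2*s2 = 5.7107 + 25.0179
= 30.7286 m


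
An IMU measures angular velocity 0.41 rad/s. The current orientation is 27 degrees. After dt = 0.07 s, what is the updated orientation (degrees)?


delta_theta = w * dt = 0.41 * 0.07 = 0.0287 rad
= 1.6444 deg
theta_new = 27 + 1.6444 = 28.6444 deg


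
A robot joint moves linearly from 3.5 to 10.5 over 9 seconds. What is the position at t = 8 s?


s = t/T = 8/9 = 0.8889
p(t) = p0 + (pf-p0)*s
= 3.5 + (10.5 - 3.5) * 0.8889
= 9.7222


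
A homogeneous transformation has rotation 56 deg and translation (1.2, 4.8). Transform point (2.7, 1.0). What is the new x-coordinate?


x' = cos(theta)*px - sin(theta)*py + tx
= 0.5592*2.7 - 0.829*1.0 + 1.2
= 1.8808


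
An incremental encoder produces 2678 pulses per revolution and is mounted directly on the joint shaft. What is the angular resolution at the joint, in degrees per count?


counts per rev = 2678
resolution = 360 / 2678
= 0.1344 deg/count


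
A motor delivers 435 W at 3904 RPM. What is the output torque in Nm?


omega = 3904 * 2*pi/60 = 408.8259 rad/s
tau = P / omega = 435 / 408.8259
= 1.064 Nm


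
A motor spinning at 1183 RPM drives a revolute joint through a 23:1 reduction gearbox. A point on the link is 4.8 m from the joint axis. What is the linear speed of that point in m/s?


omega_motor = 1183 * 2*pi/60 = 123.8835 rad/s
omega_joint = omega_motor / 23 = 5.3862 rad/s
v = omega_joint * r = 5.3862 * 4.8
= 25.8539 m/s


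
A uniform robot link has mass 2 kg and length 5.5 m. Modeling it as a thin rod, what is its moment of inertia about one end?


I = (1/3) * m * L^2
= (1/3) * 2 * 5.5^2
= 0.333333 * 2 * 30.25
= 20.1667 kg*m^2


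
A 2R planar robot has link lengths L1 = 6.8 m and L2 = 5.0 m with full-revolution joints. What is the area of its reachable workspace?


r_max = L1 + L2 = 11.8 m
r_min = |L1 - L2| = 1.8 m
Area = pi*(r_max^2 - r_min^2)
= pi*(139.24 - 3.24)
= pi * 136.0
= 427.2566 m^2


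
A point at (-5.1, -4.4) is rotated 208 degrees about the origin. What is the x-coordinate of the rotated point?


x' = x*cos(theta) - y*sin(theta)
cos(208 deg) = -0.8829, sin(208 deg) = -0.4695
x' = -5.1 * -0.8829 - -4.4 * -0.4695
= 4.503 - 2.0657
= 2.4374


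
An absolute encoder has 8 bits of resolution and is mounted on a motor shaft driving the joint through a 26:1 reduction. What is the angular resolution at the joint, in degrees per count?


counts = 2^8 = 256
effective counts at joint = 256 * 26 = 6656
resolution = 360 / 6656
= 0.0541 deg/count


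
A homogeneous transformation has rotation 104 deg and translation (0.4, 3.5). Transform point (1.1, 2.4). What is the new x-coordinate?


x' = cos(theta)*px - sin(theta)*py + tx
= -0.2419*1.1 - 0.9703*2.4 + 0.4
= -2.1948


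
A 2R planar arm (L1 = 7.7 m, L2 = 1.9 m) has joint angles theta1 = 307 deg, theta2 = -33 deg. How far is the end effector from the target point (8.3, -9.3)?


End effector via forward kinematics:
x = L1*cos(t1) + L2*cos(t1+t2) = 4.7665
y = L1*sin(t1) + L2*sin(t1+t2) = -8.0449
Distance to target:
d = sqrt((8.3 - 4.7665)^2 + (-9.3 - -8.0449)^2)
= sqrt(12.4855 + 1.5754)
= 3.7498 m


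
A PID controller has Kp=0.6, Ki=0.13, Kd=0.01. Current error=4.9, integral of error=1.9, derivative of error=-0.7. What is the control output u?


u = Kp*e + Ki*int(e) + Kd*de/dt
= 0.6*4.9 + 0.13*1.9 + 0.01*(-0.7)
= 2.94 + 0.247 + -0.007
= 3.18


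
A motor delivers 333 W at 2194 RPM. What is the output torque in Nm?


omega = 2194 * 2*pi/60 = 229.7551 rad/s
tau = P / omega = 333 / 229.7551
= 1.4494 Nm


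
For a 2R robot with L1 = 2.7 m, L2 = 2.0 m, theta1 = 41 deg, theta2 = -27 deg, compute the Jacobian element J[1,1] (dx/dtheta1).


J[1,1] = -L1*sin(t1) - L2*sin(t1+t2)
= -2.7*sin(41) - 2.0*sin(14)
= -2.2552


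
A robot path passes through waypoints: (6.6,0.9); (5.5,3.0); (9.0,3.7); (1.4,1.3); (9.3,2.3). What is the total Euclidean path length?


Segment lengths:
  seg1 = sqrt((-1.1)^2 + (2.1)^2) = 2.3707
  seg2 = sqrt((3.5)^2 + (0.7)^2) = 3.5693
  seg3 = sqrt((-7.6)^2 + (-2.4)^2) = 7.9699
  seg4 = sqrt((7.9)^2 + (1.0)^2) = 7.963
Total = 21.873


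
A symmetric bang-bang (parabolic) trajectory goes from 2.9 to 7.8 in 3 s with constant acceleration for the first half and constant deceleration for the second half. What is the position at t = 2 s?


Symmetric rest-to-rest: each phase covers (pf-p0)/2 in time T/2. 0.5*a*(T/2)^2 = (pf-p0)/2 => a = 4*(pf-p0)/T^2
a = 4*(7.8-2.9)/3^2 = 2.1778
t = 2 is in the deceleration phase (t > T/2).
p = pf - 0.5*a*(T-t)^2 = 7.8 - 0.5*2.1778*1^2
= 6.7111


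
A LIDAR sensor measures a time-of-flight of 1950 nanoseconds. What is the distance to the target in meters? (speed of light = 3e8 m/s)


tof = 1950 ns = 1.95e-06 s
dist = c * tof / 2
= 3e8 * 1.95e-06 / 2
= 292.5 m


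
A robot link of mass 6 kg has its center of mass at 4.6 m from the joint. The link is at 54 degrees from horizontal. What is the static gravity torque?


tau = m*g*L*cos(angle)
= 6 * 9.81 * 4.6 * cos(54 deg)
= 6 * 9.81 * 4.6 * 0.5878
= 159.1464 Nm


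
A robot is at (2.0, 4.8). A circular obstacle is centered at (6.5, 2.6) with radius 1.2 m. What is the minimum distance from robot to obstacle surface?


center_dist = sqrt((2.0-6.5)^2 + (4.8-2.6)^2)
= sqrt(20.25 + 4.84)
= 5.009
min_dist = center_dist - radius = 5.009 - 1.2 = 3.809 m


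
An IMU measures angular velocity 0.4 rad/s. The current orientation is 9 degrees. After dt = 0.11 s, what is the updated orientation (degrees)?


delta_theta = w * dt = 0.4 * 0.11 = 0.044 rad
= 2.521 deg
theta_new = 9 + 2.521 = 11.521 deg


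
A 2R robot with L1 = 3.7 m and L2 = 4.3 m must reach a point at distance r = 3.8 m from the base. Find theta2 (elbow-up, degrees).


cos(theta2) = (r^2 - L1^2 - L2^2) / (2*L1*L2)
cos(theta2) = (14.44 - 13.69 - 18.49) / 31.82
cos(theta2) = -0.557511
theta2 = 123.8838 degrees


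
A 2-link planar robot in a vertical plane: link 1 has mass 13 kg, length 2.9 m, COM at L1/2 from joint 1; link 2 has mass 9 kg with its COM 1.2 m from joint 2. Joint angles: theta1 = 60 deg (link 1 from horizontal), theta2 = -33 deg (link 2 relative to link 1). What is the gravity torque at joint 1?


Horizontal distance from joint 1 to link-1 COM:
  x_c1 = (L1/2)*cos(t1) = 1.45 * 0.5 = 0.725 m
Horizontal distance from joint 1 to link-2 COM:
  x_c2 = L1*cos(t1) + Lc2*cos(t1+t2)
       = 2.9*0.5 + 1.2*0.891 = 2.5192 m
tau1 = m1*g*x_c1 + m2*g*x_c2
     = 13*9.81*0.725 + 9*9.81*2.5192
     = 92.4593 + 222.4209
     = 314.8801 Nm


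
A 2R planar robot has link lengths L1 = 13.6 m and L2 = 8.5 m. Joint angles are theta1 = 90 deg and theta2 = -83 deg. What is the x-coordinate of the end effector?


Convert angles to radians: theta1 = 1.5708, theta2 = -1.4486
x = L1*cos(theta1) + L2*cos(theta1+theta2)
x = 0.0 + 8.4366
x = 8.4366


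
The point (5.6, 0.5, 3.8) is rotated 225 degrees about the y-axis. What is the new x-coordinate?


Rotation about y-axis: x' = x*cos(theta) + z*sin(theta)
= 5.6 * -0.7071 + 3.8 * -0.7071
= -6.6468


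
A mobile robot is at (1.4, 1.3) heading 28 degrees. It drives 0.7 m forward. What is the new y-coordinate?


y_new = y0 + d*sin(theta)
= 1.3 + 0.7*sin(28)
= 1.3 + 0.3286
= 1.6286


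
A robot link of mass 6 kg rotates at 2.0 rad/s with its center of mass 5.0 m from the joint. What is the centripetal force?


F = m * omega^2 * r
= 6 * 2.0^2 * 5.0
= 6 * 4.0 * 5.0
= 120.0 N


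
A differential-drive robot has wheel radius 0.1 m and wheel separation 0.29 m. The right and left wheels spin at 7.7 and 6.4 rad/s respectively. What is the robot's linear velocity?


vR = r*wR = 0.1*7.7 = 0.77 m/s
vL = r*wL = 0.1*6.4 = 0.64 m/s
v = (vR+vL)/2 = 0.705 m/s
omega = (vR-vL)/L = 0.4483 rad/s
linear velocity = 0.705 m/s


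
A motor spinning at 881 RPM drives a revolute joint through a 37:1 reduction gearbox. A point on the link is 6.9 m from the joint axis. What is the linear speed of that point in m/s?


omega_motor = 881 * 2*pi/60 = 92.2581 rad/s
omega_joint = omega_motor / 37 = 2.4935 rad/s
v = omega_joint * r = 2.4935 * 6.9
= 17.2049 m/s


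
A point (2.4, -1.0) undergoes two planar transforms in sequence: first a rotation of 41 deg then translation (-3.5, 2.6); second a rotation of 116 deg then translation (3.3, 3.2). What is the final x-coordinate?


After transform 1:
x1 = cos(41)*2.4 - sin(41)*-1.0 + -3.5 = -1.0326
y1 = sin(41)*2.4 + cos(41)*-1.0 + 2.6 = 3.4198
After transform 2:
x2 = cos(116)*-1.0326 - sin(116)*3.4198 + 3.3
= 0.679


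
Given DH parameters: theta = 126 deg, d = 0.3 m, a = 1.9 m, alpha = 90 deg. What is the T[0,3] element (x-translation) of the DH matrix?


T[0,3] = a * cos(theta)
= 1.9 * cos(126 deg)
= 1.9 * -0.5878
= -1.1168


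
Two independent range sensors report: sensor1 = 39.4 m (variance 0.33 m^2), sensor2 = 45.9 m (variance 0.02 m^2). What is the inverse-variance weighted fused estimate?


w1 = (1/var1) / (1/var1 + 1/var2)
   = 3.0303 / (3.0303 + 50.0) = 0.0571
w2 = 1 - w1 = 0.9429
fused = w1*s1 + w2*s2 = 2.2514 + 43.2771
= 45.5286 m


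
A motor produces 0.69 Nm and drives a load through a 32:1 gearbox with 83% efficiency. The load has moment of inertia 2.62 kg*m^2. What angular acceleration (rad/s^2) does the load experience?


tau_out = tau_motor * N * eta
= 0.69 * 32 * 0.83 = 18.3264 Nm
alpha = tau_out / I = 18.3264 / 2.62
= 6.9948 rad/s^2


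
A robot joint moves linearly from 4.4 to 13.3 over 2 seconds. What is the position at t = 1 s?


s = t/T = 1/2 = 0.5
p(t) = p0 + (pf-p0)*s
= 4.4 + (13.3 - 4.4) * 0.5
= 8.85


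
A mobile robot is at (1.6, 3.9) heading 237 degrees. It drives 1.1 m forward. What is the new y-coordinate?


y_new = y0 + d*sin(theta)
= 3.9 + 1.1*sin(237)
= 3.9 + -0.9225
= 2.9775


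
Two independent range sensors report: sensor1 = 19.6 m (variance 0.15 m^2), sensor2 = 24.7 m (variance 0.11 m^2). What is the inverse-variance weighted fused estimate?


w1 = (1/var1) / (1/var1 + 1/var2)
   = 6.6667 / (6.6667 + 9.0909) = 0.4231
w2 = 1 - w1 = 0.5769
fused = w1*s1 + w2*s2 = 8.2923 + 14.25
= 22.5423 m


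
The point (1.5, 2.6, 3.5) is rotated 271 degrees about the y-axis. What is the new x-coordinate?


Rotation about y-axis: x' = x*cos(theta) + z*sin(theta)
= 1.5 * 0.0175 + 3.5 * -0.9998
= -3.4733


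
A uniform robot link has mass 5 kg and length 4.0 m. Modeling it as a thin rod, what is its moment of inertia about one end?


I = (1/3) * m * L^2
= (1/3) * 5 * 4.0^2
= 0.333333 * 5 * 16.0
= 26.6667 kg*m^2


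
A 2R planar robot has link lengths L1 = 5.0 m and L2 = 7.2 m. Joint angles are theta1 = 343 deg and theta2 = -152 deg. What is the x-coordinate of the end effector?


Convert angles to radians: theta1 = 5.9865, theta2 = -2.6529
x = L1*cos(theta1) + L2*cos(theta1+theta2)
x = 4.7815 + -7.0677
x = -2.2862


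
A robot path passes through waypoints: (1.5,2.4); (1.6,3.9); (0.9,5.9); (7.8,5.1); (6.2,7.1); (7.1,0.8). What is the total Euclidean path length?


Segment lengths:
  seg1 = sqrt((0.1)^2 + (1.5)^2) = 1.5033
  seg2 = sqrt((-0.7)^2 + (2.0)^2) = 2.119
  seg3 = sqrt((6.9)^2 + (-0.8)^2) = 6.9462
  seg4 = sqrt((-1.6)^2 + (2.0)^2) = 2.5612
  seg5 = sqrt((0.9)^2 + (-6.3)^2) = 6.364
Total = 19.4937


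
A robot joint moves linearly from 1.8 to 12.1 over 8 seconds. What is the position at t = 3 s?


s = t/T = 3/8 = 0.375
p(t) = p0 + (pf-p0)*s
= 1.8 + (12.1 - 1.8) * 0.375
= 5.6625


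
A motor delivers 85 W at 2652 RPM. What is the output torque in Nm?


omega = 2652 * 2*pi/60 = 277.7168 rad/s
tau = P / omega = 85 / 277.7168
= 0.3061 Nm


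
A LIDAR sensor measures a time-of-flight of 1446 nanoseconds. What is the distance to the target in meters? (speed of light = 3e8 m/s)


tof = 1446 ns = 1.446e-06 s
dist = c * tof / 2
= 3e8 * 1.446e-06 / 2
= 216.9 m


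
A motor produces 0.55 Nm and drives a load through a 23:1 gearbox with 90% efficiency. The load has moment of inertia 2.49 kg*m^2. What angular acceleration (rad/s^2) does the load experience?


tau_out = tau_motor * N * eta
= 0.55 * 23 * 0.9 = 11.385 Nm
alpha = tau_out / I = 11.385 / 2.49
= 4.5723 rad/s^2


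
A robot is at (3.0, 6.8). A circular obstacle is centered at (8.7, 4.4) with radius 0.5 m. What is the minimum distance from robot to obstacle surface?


center_dist = sqrt((3.0-8.7)^2 + (6.8-4.4)^2)
= sqrt(32.49 + 5.76)
= 6.1847
min_dist = center_dist - radius = 6.1847 - 0.5 = 5.6847 m


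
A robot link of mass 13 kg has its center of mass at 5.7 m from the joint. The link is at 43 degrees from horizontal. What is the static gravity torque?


tau = m*g*L*cos(angle)
= 13 * 9.81 * 5.7 * cos(43 deg)
= 13 * 9.81 * 5.7 * 0.7314
= 531.6364 Nm


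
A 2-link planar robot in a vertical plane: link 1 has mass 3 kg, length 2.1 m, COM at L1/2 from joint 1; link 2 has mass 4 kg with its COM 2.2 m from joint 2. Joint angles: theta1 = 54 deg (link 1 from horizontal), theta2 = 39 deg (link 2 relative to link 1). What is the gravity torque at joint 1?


Horizontal distance from joint 1 to link-1 COM:
  x_c1 = (L1/2)*cos(t1) = 1.05 * 0.5878 = 0.6172 m
Horizontal distance from joint 1 to link-2 COM:
  x_c2 = L1*cos(t1) + Lc2*cos(t1+t2)
       = 2.1*0.5878 + 2.2*-0.0523 = 1.1192 m
tau1 = m1*g*x_c1 + m2*g*x_c2
     = 3*9.81*0.6172 + 4*9.81*1.1192
     = 18.1634 + 43.9178
     = 62.0812 Nm


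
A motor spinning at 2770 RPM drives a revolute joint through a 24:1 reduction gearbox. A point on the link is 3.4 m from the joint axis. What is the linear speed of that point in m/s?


omega_motor = 2770 * 2*pi/60 = 290.0737 rad/s
omega_joint = omega_motor / 24 = 12.0864 rad/s
v = omega_joint * r = 12.0864 * 3.4
= 41.0938 m/s


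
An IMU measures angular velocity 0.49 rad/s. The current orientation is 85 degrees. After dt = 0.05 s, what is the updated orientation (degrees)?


delta_theta = w * dt = 0.49 * 0.05 = 0.0245 rad
= 1.4037 deg
theta_new = 85 + 1.4037 = 86.4037 deg


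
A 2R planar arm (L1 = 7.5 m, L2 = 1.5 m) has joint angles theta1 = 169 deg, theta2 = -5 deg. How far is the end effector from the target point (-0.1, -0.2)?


End effector via forward kinematics:
x = L1*cos(t1) + L2*cos(t1+t2) = -8.8041
y = L1*sin(t1) + L2*sin(t1+t2) = 1.8445
Distance to target:
d = sqrt((-0.1 - -8.8041)^2 + (-0.2 - 1.8445)^2)
= sqrt(75.7613 + 4.1801)
= 8.941 m


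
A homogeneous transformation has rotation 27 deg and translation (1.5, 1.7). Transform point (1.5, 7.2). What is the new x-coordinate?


x' = cos(theta)*px - sin(theta)*py + tx
= 0.891*1.5 - 0.454*7.2 + 1.5
= -0.4322


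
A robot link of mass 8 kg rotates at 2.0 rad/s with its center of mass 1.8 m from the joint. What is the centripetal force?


F = m * omega^2 * r
= 8 * 2.0^2 * 1.8
= 8 * 4.0 * 1.8
= 57.6 N


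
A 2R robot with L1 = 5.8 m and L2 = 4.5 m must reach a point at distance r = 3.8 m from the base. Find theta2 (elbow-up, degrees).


cos(theta2) = (r^2 - L1^2 - L2^2) / (2*L1*L2)
cos(theta2) = (14.44 - 33.64 - 20.25) / 52.2
cos(theta2) = -0.755747
theta2 = 139.0907 degrees


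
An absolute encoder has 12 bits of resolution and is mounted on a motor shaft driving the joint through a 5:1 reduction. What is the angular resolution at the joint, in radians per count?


counts = 2^12 = 4096
effective counts at joint = 4096 * 5 = 20480
resolution = 2*pi / 20480
= 3.0680e-04 rad/count


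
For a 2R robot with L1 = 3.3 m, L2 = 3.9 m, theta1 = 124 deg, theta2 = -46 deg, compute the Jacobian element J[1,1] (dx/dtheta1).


J[1,1] = -L1*sin(t1) - L2*sin(t1+t2)
= -3.3*sin(124) - 3.9*sin(78)
= -6.5506


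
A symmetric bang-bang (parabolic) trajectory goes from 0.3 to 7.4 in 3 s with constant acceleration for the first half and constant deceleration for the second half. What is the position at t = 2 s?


Symmetric rest-to-rest: each phase covers (pf-p0)/2 in time T/2. 0.5*a*(T/2)^2 = (pf-p0)/2 => a = 4*(pf-p0)/T^2
a = 4*(7.4-0.3)/3^2 = 3.1556
t = 2 is in the deceleration phase (t > T/2).
p = pf - 0.5*a*(T-t)^2 = 7.4 - 0.5*3.1556*1^2
= 5.8222


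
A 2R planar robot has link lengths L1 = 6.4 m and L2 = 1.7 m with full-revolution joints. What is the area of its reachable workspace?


r_max = L1 + L2 = 8.1 m
r_min = |L1 - L2| = 4.7 m
Area = pi*(r_max^2 - r_min^2)
= pi*(65.61 - 22.09)
= pi * 43.52
= 136.7221 m^2


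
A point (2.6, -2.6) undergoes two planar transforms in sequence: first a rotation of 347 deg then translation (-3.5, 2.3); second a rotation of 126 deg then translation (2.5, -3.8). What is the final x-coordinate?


After transform 1:
x1 = cos(347)*2.6 - sin(347)*-2.6 + -3.5 = -1.5515
y1 = sin(347)*2.6 + cos(347)*-2.6 + 2.3 = -0.8182
After transform 2:
x2 = cos(126)*-1.5515 - sin(126)*-0.8182 + 2.5
= 4.0739


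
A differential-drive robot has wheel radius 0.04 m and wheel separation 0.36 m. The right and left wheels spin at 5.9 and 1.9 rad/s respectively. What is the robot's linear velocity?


vR = r*wR = 0.04*5.9 = 0.236 m/s
vL = r*wL = 0.04*1.9 = 0.076 m/s
v = (vR+vL)/2 = 0.156 m/s
omega = (vR-vL)/L = 0.4444 rad/s
linear velocity = 0.156 m/s


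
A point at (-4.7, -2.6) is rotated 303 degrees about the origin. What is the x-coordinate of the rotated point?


x' = x*cos(theta) - y*sin(theta)
cos(303 deg) = 0.5446, sin(303 deg) = -0.8387
x' = -4.7 * 0.5446 - -2.6 * -0.8387
= -2.5598 - 2.1805
= -4.7403


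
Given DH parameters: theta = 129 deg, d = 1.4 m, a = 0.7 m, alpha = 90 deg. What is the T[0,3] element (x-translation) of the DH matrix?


T[0,3] = a * cos(theta)
= 0.7 * cos(129 deg)
= 0.7 * -0.6293
= -0.4405


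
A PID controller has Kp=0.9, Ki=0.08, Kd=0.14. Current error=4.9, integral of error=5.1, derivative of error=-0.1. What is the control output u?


u = Kp*e + Ki*int(e) + Kd*de/dt
= 0.9*4.9 + 0.08*5.1 + 0.14*(-0.1)
= 4.41 + 0.408 + -0.014
= 4.804


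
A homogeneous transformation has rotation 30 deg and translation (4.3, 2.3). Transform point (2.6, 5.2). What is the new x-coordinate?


x' = cos(theta)*px - sin(theta)*py + tx
= 0.866*2.6 - 0.5*5.2 + 4.3
= 3.9517


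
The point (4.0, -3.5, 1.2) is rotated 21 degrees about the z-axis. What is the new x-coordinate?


Rotation about z-axis: x' = x*cos(theta) - y*sin(theta)
= 4.0 * 0.9336 - -3.5 * 0.3584
= 4.9886


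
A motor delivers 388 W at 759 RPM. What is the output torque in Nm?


omega = 759 * 2*pi/60 = 79.4823 rad/s
tau = P / omega = 388 / 79.4823
= 4.8816 Nm


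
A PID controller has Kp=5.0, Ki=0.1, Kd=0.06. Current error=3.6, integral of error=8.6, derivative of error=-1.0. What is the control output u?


u = Kp*e + Ki*int(e) + Kd*de/dt
= 5.0*3.6 + 0.1*8.6 + 0.06*(-1.0)
= 18.0 + 0.86 + -0.06
= 18.8


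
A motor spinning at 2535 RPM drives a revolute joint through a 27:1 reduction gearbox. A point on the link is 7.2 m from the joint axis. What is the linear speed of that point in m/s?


omega_motor = 2535 * 2*pi/60 = 265.4646 rad/s
omega_joint = omega_motor / 27 = 9.832 rad/s
v = omega_joint * r = 9.832 * 7.2
= 70.7906 m/s


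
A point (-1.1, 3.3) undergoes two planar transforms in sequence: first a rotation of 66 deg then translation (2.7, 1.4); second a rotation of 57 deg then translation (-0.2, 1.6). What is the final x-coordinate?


After transform 1:
x1 = cos(66)*-1.1 - sin(66)*3.3 + 2.7 = -0.7621
y1 = sin(66)*-1.1 + cos(66)*3.3 + 1.4 = 1.7373
After transform 2:
x2 = cos(57)*-0.7621 - sin(57)*1.7373 + -0.2
= -2.0721


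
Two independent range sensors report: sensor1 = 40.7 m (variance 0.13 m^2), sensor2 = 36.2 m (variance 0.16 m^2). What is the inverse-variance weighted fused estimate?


w1 = (1/var1) / (1/var1 + 1/var2)
   = 7.6923 / (7.6923 + 6.25) = 0.5517
w2 = 1 - w1 = 0.4483
fused = w1*s1 + w2*s2 = 22.4552 + 16.2276
= 38.6828 m


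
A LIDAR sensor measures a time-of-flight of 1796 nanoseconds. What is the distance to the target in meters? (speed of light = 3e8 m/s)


tof = 1796 ns = 1.796e-06 s
dist = c * tof / 2
= 3e8 * 1.796e-06 / 2
= 269.4 m


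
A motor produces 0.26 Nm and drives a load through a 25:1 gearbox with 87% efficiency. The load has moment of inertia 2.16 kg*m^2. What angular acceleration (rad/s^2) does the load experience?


tau_out = tau_motor * N * eta
= 0.26 * 25 * 0.87 = 5.655 Nm
alpha = tau_out / I = 5.655 / 2.16
= 2.6181 rad/s^2


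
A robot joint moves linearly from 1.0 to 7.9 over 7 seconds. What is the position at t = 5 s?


s = t/T = 5/7 = 0.7143
p(t) = p0 + (pf-p0)*s
= 1.0 + (7.9 - 1.0) * 0.7143
= 5.9286


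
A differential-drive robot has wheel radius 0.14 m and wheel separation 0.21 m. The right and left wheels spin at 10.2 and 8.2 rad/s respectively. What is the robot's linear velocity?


vR = r*wR = 0.14*10.2 = 1.428 m/s
vL = r*wL = 0.14*8.2 = 1.148 m/s
v = (vR+vL)/2 = 1.288 m/s
omega = (vR-vL)/L = 1.3333 rad/s
linear velocity = 1.288 m/s


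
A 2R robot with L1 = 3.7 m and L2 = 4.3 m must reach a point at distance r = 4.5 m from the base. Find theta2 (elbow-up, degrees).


cos(theta2) = (r^2 - L1^2 - L2^2) / (2*L1*L2)
cos(theta2) = (20.25 - 13.69 - 18.49) / 31.82
cos(theta2) = -0.374921
theta2 = 112.0195 degrees


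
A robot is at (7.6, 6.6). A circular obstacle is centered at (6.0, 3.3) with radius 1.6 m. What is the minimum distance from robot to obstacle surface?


center_dist = sqrt((7.6-6.0)^2 + (6.6-3.3)^2)
= sqrt(2.56 + 10.89)
= 3.6674
min_dist = center_dist - radius = 3.6674 - 1.6 = 2.0674 m


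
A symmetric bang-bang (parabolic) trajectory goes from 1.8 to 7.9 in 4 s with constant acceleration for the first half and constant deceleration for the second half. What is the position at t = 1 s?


Symmetric rest-to-rest: each phase covers (pf-p0)/2 in time T/2. 0.5*a*(T/2)^2 = (pf-p0)/2 => a = 4*(pf-p0)/T^2
a = 4*(7.9-1.8)/4^2 = 1.525
t = 1 is in the acceleration phase (t <= T/2).
p = p0 + 0.5*a*t^2 = 1.8 + 0.5*1.525*1^2
= 2.5625


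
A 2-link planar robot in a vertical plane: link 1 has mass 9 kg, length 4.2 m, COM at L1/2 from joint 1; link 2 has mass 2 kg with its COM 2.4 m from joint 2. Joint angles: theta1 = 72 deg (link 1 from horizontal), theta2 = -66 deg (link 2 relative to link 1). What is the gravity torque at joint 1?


Horizontal distance from joint 1 to link-1 COM:
  x_c1 = (L1/2)*cos(t1) = 2.1 * 0.309 = 0.6489 m
Horizontal distance from joint 1 to link-2 COM:
  x_c2 = L1*cos(t1) + Lc2*cos(t1+t2)
       = 4.2*0.309 + 2.4*0.9945 = 3.6847 m
tau1 = m1*g*x_c1 + m2*g*x_c2
     = 9*9.81*0.6489 + 2*9.81*3.6847
     = 57.2945 + 72.2943
     = 129.5888 Nm


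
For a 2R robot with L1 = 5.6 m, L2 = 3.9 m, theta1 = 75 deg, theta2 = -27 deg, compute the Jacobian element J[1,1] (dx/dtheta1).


J[1,1] = -L1*sin(t1) - L2*sin(t1+t2)
= -5.6*sin(75) - 3.9*sin(48)
= -8.3074


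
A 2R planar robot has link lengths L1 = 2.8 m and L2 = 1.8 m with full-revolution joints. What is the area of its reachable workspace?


r_max = L1 + L2 = 4.6 m
r_min = |L1 - L2| = 1.0 m
Area = pi*(r_max^2 - r_min^2)
= pi*(21.16 - 1.0)
= pi * 20.16
= 63.3345 m^2


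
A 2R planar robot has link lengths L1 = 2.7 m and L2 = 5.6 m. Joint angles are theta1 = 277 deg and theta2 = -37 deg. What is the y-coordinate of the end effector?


Convert angles to radians: theta1 = 4.8346, theta2 = -0.6458
y = L1*sin(theta1) + L2*sin(theta1+theta2)
y = -2.6799 + -4.8497
y = -7.5296


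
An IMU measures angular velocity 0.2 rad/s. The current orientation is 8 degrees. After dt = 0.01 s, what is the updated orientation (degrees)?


delta_theta = w * dt = 0.2 * 0.01 = 0.002 rad
= 0.1146 deg
theta_new = 8 + 0.1146 = 8.1146 deg


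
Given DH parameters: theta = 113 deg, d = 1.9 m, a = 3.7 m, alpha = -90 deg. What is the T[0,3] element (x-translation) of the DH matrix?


T[0,3] = a * cos(theta)
= 3.7 * cos(113 deg)
= 3.7 * -0.3907
= -1.4457


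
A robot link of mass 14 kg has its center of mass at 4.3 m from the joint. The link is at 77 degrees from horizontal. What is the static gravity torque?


tau = m*g*L*cos(angle)
= 14 * 9.81 * 4.3 * cos(77 deg)
= 14 * 9.81 * 4.3 * 0.225
= 132.8475 Nm


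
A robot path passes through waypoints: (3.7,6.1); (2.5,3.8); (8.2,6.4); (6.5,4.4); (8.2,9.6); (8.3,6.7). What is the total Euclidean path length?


Segment lengths:
  seg1 = sqrt((-1.2)^2 + (-2.3)^2) = 2.5942
  seg2 = sqrt((5.7)^2 + (2.6)^2) = 6.265
  seg3 = sqrt((-1.7)^2 + (-2.0)^2) = 2.6249
  seg4 = sqrt((1.7)^2 + (5.2)^2) = 5.4708
  seg5 = sqrt((0.1)^2 + (-2.9)^2) = 2.9017
Total = 19.8566


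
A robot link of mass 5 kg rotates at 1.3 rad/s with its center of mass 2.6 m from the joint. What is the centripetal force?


F = m * omega^2 * r
= 5 * 1.3^2 * 2.6
= 5 * 1.69 * 2.6
= 21.97 N


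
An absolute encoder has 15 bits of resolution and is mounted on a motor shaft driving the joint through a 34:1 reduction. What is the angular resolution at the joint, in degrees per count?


counts = 2^15 = 32768
effective counts at joint = 32768 * 34 = 1114112
resolution = 360 / 1114112
= 3.2313e-04 deg/count


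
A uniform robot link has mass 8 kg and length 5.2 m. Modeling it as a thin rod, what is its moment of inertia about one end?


I = (1/3) * m * L^2
= (1/3) * 8 * 5.2^2
= 0.333333 * 8 * 27.04
= 72.1067 kg*m^2


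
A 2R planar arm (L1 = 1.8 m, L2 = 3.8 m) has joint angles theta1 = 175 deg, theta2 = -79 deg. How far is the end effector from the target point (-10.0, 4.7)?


End effector via forward kinematics:
x = L1*cos(t1) + L2*cos(t1+t2) = -2.1904
y = L1*sin(t1) + L2*sin(t1+t2) = 3.9361
Distance to target:
d = sqrt((-10.0 - -2.1904)^2 + (4.7 - 3.9361)^2)
= sqrt(60.9905 + 0.5836)
= 7.8469 m


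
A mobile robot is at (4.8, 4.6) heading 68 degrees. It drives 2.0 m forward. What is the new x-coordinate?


x_new = x0 + d*cos(theta)
= 4.8 + 2.0*cos(68)
= 4.8 + 0.7492
= 5.5492


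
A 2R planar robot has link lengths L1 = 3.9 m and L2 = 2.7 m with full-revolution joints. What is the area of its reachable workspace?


r_max = L1 + L2 = 6.6 m
r_min = |L1 - L2| = 1.2 m
Area = pi*(r_max^2 - r_min^2)
= pi*(43.56 - 1.44)
= pi * 42.12
= 132.3239 m^2


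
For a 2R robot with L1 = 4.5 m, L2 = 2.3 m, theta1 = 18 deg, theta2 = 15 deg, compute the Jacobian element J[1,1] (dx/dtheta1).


J[1,1] = -L1*sin(t1) - L2*sin(t1+t2)
= -4.5*sin(18) - 2.3*sin(33)
= -2.6432


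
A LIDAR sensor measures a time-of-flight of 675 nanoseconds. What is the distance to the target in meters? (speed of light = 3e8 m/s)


tof = 675 ns = 6.75e-07 s
dist = c * tof / 2
= 3e8 * 6.75e-07 / 2
= 101.25 m


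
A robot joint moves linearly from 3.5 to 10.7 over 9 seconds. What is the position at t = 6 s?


s = t/T = 6/9 = 0.6667
p(t) = p0 + (pf-p0)*s
= 3.5 + (10.7 - 3.5) * 0.6667
= 8.3


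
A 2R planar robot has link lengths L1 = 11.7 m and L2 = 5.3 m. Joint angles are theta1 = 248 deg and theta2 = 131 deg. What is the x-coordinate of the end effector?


Convert angles to radians: theta1 = 4.3284, theta2 = 2.2864
x = L1*cos(theta1) + L2*cos(theta1+theta2)
x = -4.3829 + 5.0112
x = 0.6284


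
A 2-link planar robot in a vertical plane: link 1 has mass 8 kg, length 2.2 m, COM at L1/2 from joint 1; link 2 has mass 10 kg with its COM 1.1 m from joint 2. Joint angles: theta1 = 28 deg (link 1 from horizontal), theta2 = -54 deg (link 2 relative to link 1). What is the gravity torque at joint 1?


Horizontal distance from joint 1 to link-1 COM:
  x_c1 = (L1/2)*cos(t1) = 1.1 * 0.8829 = 0.9712 m
Horizontal distance from joint 1 to link-2 COM:
  x_c2 = L1*cos(t1) + Lc2*cos(t1+t2)
       = 2.2*0.8829 + 1.1*0.8988 = 2.9312 m
tau1 = m1*g*x_c1 + m2*g*x_c2
     = 8*9.81*0.9712 + 10*9.81*2.9312
     = 76.2231 + 287.5466
     = 363.7697 Nm


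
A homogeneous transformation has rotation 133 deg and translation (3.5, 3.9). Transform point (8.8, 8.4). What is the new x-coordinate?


x' = cos(theta)*px - sin(theta)*py + tx
= -0.682*8.8 - 0.7314*8.4 + 3.5
= -8.645


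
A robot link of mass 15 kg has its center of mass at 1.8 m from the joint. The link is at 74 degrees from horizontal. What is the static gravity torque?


tau = m*g*L*cos(angle)
= 15 * 9.81 * 1.8 * cos(74 deg)
= 15 * 9.81 * 1.8 * 0.2756
= 73.0081 Nm


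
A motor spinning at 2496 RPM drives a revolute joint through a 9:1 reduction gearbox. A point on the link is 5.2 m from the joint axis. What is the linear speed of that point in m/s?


omega_motor = 2496 * 2*pi/60 = 261.3805 rad/s
omega_joint = omega_motor / 9 = 29.0423 rad/s
v = omega_joint * r = 29.0423 * 5.2
= 151.0198 m/s


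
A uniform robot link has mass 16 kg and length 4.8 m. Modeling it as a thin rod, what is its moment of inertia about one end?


I = (1/3) * m * L^2
= (1/3) * 16 * 4.8^2
= 0.333333 * 16 * 23.04
= 122.88 kg*m^2


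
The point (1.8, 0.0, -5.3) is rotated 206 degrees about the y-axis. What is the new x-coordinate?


Rotation about y-axis: x' = x*cos(theta) + z*sin(theta)
= 1.8 * -0.8988 + -5.3 * -0.4384
= 0.7055


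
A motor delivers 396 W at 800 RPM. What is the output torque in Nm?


omega = 800 * 2*pi/60 = 83.7758 rad/s
tau = P / omega = 396 / 83.7758
= 4.7269 Nm


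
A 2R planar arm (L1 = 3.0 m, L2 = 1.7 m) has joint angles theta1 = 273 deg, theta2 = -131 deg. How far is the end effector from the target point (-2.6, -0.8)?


End effector via forward kinematics:
x = L1*cos(t1) + L2*cos(t1+t2) = -1.1826
y = L1*sin(t1) + L2*sin(t1+t2) = -1.9493
Distance to target:
d = sqrt((-2.6 - -1.1826)^2 + (-0.8 - -1.9493)^2)
= sqrt(2.009 + 1.3208)
= 1.8248 m


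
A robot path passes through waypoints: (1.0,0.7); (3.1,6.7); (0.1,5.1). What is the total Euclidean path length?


Segment lengths:
  seg1 = sqrt((2.1)^2 + (6.0)^2) = 6.3569
  seg2 = sqrt((-3.0)^2 + (-1.6)^2) = 3.4
Total = 9.7569


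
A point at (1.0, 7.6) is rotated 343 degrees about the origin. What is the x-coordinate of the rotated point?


x' = x*cos(theta) - y*sin(theta)
cos(343 deg) = 0.9563, sin(343 deg) = -0.2924
x' = 1.0 * 0.9563 - 7.6 * -0.2924
= 0.9563 - -2.222
= 3.1783


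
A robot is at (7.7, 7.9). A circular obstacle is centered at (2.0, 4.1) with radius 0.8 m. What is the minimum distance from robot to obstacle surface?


center_dist = sqrt((7.7-2.0)^2 + (7.9-4.1)^2)
= sqrt(32.49 + 14.44)
= 6.8505
min_dist = center_dist - radius = 6.8505 - 0.8 = 6.0505 m


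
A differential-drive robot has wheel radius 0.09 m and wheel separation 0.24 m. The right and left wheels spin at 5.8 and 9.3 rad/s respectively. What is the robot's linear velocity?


vR = r*wR = 0.09*5.8 = 0.522 m/s
vL = r*wL = 0.09*9.3 = 0.837 m/s
v = (vR+vL)/2 = 0.6795 m/s
omega = (vR-vL)/L = -1.3125 rad/s
linear velocity = 0.6795 m/s


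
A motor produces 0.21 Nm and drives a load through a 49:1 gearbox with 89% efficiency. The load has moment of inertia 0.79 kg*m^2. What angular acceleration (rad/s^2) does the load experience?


tau_out = tau_motor * N * eta
= 0.21 * 49 * 0.89 = 9.1581 Nm
alpha = tau_out / I = 9.1581 / 0.79
= 11.5925 rad/s^2


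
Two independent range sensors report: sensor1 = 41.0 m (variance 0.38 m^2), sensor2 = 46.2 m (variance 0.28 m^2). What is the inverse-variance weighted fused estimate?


w1 = (1/var1) / (1/var1 + 1/var2)
   = 2.6316 / (2.6316 + 3.5714) = 0.4242
w2 = 1 - w1 = 0.5758
fused = w1*s1 + w2*s2 = 17.3939 + 26.6
= 43.9939 m


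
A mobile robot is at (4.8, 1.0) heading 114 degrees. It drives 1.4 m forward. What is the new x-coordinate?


x_new = x0 + d*cos(theta)
= 4.8 + 1.4*cos(114)
= 4.8 + -0.5694
= 4.2306


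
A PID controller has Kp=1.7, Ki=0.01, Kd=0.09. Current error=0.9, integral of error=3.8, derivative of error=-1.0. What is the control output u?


u = Kp*e + Ki*int(e) + Kd*de/dt
= 1.7*0.9 + 0.01*3.8 + 0.09*(-1.0)
= 1.53 + 0.038 + -0.09
= 1.478


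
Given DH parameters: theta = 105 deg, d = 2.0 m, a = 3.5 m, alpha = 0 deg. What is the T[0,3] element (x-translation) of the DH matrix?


T[0,3] = a * cos(theta)
= 3.5 * cos(105 deg)
= 3.5 * -0.2588
= -0.9059


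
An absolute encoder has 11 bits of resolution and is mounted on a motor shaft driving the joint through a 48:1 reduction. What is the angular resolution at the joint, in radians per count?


counts = 2^11 = 2048
effective counts at joint = 2048 * 48 = 98304
resolution = 2*pi / 98304
= 6.3916e-05 rad/count


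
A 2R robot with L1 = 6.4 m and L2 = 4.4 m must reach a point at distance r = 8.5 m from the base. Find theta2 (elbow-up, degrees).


cos(theta2) = (r^2 - L1^2 - L2^2) / (2*L1*L2)
cos(theta2) = (72.25 - 40.96 - 19.36) / 56.32
cos(theta2) = 0.211825
theta2 = 77.7707 degrees


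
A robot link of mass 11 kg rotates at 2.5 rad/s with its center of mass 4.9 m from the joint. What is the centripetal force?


F = m * omega^2 * r
= 11 * 2.5^2 * 4.9
= 11 * 6.25 * 4.9
= 336.875 N


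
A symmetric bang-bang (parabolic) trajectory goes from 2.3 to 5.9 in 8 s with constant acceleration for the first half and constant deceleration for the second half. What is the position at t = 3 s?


Symmetric rest-to-rest: each phase covers (pf-p0)/2 in time T/2. 0.5*a*(T/2)^2 = (pf-p0)/2 => a = 4*(pf-p0)/T^2
a = 4*(5.9-2.3)/8^2 = 0.225
t = 3 is in the acceleration phase (t <= T/2).
p = p0 + 0.5*a*t^2 = 2.3 + 0.5*0.225*3^2
= 3.3125


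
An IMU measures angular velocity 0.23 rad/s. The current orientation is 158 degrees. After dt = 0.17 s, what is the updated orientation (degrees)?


delta_theta = w * dt = 0.23 * 0.17 = 0.0391 rad
= 2.2403 deg
theta_new = 158 + 2.2403 = 160.2403 deg


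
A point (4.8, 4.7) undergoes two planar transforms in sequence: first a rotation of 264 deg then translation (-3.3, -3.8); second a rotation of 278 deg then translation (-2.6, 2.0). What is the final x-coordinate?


After transform 1:
x1 = cos(264)*4.8 - sin(264)*4.7 + -3.3 = 0.8725
y1 = sin(264)*4.8 + cos(264)*4.7 + -3.8 = -9.065
After transform 2:
x2 = cos(278)*0.8725 - sin(278)*-9.065 + -2.6
= -11.4553


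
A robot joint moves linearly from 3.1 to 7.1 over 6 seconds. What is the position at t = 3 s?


s = t/T = 3/6 = 0.5
p(t) = p0 + (pf-p0)*s
= 3.1 + (7.1 - 3.1) * 0.5
= 5.1


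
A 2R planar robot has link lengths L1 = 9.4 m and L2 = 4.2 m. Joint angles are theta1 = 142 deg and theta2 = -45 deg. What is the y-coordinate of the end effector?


Convert angles to radians: theta1 = 2.4784, theta2 = -0.7854
y = L1*sin(theta1) + L2*sin(theta1+theta2)
y = 5.7872 + 4.1687
y = 9.9559
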